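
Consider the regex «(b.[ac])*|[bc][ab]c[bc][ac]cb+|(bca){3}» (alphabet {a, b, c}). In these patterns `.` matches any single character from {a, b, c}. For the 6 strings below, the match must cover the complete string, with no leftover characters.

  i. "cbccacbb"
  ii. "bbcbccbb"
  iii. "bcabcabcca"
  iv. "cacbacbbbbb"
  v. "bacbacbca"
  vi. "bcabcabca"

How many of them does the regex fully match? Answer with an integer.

i → match
ii → match
iii → no match
iv → match
v → match
vi → match
Total matched: 5

5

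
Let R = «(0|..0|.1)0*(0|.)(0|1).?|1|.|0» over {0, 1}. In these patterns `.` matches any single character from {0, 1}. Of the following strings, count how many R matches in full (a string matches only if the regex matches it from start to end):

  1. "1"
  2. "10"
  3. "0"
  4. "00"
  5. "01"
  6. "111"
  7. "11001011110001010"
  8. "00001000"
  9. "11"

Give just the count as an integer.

2

1 → match
2 → no match
3 → match
4 → no match
5 → no match
6 → no match
7 → no match
8 → no match
9 → no match
Total matched: 2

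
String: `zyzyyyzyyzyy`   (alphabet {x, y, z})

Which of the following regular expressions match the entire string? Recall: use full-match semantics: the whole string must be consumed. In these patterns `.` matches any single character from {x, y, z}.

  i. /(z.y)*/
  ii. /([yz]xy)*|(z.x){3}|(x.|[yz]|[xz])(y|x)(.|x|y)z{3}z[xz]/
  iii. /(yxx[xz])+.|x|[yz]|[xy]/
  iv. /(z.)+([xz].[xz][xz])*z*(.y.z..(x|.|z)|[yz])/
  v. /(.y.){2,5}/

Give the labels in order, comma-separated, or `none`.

i → no match
ii → no match
iii → no match
iv → no match
v → match

v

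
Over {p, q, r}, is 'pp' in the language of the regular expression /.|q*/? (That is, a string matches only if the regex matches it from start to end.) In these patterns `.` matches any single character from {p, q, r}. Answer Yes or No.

No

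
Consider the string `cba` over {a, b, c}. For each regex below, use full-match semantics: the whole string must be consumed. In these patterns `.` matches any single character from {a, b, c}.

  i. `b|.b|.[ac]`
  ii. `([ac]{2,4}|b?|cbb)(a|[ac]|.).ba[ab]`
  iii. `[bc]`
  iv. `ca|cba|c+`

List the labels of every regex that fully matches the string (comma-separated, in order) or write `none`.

iv

i → no match
ii → no match
iii → no match
iv → match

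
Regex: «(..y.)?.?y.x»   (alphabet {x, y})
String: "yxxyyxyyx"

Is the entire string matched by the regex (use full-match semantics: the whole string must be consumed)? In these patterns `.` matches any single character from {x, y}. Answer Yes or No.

No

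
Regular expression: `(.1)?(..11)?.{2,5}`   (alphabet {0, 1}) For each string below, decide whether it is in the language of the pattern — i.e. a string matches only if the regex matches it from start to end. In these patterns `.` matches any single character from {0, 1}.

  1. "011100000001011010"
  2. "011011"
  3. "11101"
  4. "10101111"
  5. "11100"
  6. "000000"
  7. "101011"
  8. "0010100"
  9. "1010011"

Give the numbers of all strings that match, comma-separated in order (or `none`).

2, 3, 5

1 → no match
2. "011011" → match
3. "11101" → match
4. "10101111" → no match
5. "11100" → match
6. "000000" → no match
7. "101011" → no match
8. "0010100" → no match
9. "1010011" → no match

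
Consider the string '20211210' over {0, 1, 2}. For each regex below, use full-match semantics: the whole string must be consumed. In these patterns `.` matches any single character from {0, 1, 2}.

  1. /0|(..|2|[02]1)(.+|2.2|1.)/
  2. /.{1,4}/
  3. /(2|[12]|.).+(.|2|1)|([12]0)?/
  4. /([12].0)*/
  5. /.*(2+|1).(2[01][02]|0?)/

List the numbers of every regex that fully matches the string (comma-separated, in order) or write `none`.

1, 3, 5

1 → match
2 → no match
3 → match
4 → no match
5 → match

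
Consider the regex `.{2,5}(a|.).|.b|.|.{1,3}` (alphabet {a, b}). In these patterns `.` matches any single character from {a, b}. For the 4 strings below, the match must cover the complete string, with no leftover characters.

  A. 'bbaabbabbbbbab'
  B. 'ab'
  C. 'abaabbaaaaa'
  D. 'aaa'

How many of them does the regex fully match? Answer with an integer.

2

A → no match
B → match
C → no match
D → match
Total matched: 2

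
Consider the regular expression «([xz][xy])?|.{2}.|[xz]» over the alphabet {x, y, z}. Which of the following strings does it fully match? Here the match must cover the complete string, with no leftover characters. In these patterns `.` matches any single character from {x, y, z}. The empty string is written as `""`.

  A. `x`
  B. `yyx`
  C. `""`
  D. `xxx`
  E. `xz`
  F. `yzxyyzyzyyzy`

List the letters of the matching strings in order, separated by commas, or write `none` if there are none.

A, B, C, D

A → match
B → match
C → match
D → match
E → no match
F → no match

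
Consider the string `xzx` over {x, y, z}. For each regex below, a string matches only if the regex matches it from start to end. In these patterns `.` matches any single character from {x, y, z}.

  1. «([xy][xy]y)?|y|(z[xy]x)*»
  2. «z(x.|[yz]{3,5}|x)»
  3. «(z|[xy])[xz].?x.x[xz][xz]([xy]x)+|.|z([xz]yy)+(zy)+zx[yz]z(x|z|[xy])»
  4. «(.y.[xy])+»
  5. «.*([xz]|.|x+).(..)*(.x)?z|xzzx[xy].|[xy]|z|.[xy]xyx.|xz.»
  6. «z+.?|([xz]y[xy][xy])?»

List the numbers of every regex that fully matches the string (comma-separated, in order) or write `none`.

1 → no match
2 → no match — must start with `z`
3 → no match
4 → no match
5 → match
6 → no match

5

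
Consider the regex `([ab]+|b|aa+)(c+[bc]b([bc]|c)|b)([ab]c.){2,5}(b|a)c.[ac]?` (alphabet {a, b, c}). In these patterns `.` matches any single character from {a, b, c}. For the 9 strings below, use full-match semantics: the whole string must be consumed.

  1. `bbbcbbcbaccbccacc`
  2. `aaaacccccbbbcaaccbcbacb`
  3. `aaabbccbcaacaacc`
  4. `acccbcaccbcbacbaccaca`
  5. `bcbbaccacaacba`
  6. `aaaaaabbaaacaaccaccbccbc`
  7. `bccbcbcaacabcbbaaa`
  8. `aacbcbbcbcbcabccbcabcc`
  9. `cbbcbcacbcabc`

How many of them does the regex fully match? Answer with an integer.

4

1 → match
2 → match
3 → match
4 → match
5 → no match
6 → no match
7 → no match
8 → no match
9 → no match
Total matched: 4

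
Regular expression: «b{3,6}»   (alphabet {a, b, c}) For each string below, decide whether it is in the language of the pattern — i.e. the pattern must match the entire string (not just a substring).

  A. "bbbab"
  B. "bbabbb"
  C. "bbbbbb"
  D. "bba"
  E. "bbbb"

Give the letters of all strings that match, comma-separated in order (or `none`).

A. "bbbab" → no match
B. "bbabbb" → no match
C. "bbbbbb" → match
D. "bba" → no match — must end with "b"
E. "bbbb" → match

C, E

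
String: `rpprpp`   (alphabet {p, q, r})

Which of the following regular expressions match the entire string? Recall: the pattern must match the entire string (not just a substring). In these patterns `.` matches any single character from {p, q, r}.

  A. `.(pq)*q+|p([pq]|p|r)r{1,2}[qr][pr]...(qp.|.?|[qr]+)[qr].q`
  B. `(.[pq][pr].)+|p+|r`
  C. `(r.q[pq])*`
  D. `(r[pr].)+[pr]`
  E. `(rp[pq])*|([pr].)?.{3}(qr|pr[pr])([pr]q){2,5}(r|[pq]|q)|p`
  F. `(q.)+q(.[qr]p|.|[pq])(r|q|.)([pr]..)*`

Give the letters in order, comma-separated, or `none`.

E

A → no match — must end with `q`
B → no match
C → no match
D → no match
E → match
F → no match — must start with `q`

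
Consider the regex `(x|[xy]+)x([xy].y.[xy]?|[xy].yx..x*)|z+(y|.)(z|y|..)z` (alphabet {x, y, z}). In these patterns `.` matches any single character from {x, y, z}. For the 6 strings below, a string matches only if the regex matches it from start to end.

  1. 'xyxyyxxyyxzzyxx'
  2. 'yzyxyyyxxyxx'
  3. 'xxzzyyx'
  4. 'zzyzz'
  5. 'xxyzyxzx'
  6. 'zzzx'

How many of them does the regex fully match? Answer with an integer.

2

1 → no match
2 → no match
3 → no match
4 → match
5 → match
6 → no match
Total matched: 2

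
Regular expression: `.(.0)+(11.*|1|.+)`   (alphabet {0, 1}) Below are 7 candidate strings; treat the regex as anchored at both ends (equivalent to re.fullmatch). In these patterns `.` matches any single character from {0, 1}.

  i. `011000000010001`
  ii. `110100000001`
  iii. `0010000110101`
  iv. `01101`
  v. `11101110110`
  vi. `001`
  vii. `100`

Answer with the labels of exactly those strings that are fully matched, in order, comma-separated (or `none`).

ii

i → no match
ii → match
iii → no match
iv → no match
v → no match
vi → no match
vii → no match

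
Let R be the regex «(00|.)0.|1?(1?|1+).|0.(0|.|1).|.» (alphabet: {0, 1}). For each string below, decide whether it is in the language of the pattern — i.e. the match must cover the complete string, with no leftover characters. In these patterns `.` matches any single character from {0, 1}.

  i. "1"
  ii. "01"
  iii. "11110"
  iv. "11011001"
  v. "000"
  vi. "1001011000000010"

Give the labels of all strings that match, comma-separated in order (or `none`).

i. "1" → match
ii. "01" → no match
iii. "11110" → match
iv. "11011001" → no match
v. "000" → match
vi → no match

i, iii, v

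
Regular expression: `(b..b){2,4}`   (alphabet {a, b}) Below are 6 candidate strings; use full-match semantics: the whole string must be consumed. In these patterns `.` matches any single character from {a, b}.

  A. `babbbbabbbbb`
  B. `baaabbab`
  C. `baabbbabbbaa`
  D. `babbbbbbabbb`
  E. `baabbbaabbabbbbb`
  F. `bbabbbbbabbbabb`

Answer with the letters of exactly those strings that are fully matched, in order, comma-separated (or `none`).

A → match
B → no match
C → no match — must end with `b`
D → no match
E → no match
F → no match

A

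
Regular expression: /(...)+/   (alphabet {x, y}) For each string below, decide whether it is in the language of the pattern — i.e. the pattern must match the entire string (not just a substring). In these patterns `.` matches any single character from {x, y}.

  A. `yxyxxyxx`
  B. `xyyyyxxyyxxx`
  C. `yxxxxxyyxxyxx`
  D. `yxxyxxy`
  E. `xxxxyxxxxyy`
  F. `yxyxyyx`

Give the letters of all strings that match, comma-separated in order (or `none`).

A → no match
B → match
C → no match
D → no match
E → no match
F → no match

B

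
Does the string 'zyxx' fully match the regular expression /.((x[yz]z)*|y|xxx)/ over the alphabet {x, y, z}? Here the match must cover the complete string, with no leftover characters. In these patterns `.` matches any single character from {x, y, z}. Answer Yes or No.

No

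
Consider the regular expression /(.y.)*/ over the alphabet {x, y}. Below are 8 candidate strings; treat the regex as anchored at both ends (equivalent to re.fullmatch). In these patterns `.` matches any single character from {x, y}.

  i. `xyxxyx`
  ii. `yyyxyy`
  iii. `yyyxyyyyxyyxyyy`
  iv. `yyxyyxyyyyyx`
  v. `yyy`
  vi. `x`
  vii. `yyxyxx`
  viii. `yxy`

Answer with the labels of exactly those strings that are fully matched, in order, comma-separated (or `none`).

i, ii, iii, iv, v

i → match
ii → match
iii → match
iv → match
v → match
vi → no match
vii → no match
viii → no match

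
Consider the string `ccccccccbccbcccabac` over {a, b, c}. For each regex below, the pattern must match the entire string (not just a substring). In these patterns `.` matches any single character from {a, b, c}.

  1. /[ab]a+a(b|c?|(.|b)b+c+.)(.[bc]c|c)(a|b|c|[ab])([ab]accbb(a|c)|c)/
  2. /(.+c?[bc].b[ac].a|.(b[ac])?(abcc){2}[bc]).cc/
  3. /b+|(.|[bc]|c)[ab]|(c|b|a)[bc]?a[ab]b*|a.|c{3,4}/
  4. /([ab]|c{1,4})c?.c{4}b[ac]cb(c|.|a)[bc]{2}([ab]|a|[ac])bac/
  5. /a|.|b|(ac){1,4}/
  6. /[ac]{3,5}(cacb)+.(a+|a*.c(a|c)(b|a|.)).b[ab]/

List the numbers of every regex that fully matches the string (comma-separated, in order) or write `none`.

4

1 → no match
2 → no match — must end with `cc`
3 → no match
4 → match
5 → no match
6 → no match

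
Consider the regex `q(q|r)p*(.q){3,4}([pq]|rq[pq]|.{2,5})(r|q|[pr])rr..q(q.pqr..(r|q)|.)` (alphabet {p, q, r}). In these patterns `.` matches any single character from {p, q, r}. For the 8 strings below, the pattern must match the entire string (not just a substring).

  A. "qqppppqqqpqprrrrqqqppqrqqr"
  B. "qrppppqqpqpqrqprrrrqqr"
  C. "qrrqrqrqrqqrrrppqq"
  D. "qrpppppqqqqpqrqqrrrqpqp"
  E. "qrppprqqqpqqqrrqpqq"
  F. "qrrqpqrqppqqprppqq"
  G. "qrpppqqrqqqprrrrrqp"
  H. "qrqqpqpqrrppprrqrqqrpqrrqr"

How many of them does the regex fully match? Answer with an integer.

7

A → match
B → match
C → match
D → match
E → match
F → no match
G → match
H → match
Total matched: 7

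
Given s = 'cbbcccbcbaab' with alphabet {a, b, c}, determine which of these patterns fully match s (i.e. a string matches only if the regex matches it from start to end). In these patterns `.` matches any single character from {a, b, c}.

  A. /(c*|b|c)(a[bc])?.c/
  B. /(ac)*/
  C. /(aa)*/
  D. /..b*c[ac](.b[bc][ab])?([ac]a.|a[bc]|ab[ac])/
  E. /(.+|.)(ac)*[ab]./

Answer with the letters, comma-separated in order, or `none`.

D, E

A → no match — must end with 'c'
B → no match
C → no match
D → match
E → match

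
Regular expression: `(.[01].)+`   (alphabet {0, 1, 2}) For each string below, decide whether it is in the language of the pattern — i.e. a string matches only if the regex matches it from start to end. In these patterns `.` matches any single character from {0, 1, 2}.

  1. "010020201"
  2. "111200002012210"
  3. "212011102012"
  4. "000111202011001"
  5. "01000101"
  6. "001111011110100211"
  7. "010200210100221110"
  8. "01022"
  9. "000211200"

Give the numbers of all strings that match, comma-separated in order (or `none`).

2, 3, 4, 6, 9

1 → no match
2 → match
3 → match
4 → match
5 → no match
6 → match
7 → no match
8 → no match
9 → match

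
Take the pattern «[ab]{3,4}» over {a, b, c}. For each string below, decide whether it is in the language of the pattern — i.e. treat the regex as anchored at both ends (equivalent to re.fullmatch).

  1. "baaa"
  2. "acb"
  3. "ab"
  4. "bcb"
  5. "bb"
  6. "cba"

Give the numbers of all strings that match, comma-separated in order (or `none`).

1

1 → match
2 → no match
3 → no match
4 → no match
5 → no match
6 → no match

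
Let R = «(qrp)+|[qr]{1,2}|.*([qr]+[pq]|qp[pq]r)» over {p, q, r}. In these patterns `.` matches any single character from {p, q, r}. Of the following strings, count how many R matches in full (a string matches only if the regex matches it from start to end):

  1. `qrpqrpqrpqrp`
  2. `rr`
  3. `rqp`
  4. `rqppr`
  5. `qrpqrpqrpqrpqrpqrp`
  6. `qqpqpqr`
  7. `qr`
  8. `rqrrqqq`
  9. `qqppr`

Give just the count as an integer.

9

1. `qrpqrpqrpqrp` → match
2. `rr` → match
3. `rqp` → match
4. `rqppr` → match
5 → match
6. `qqpqpqr` → match
7. `qr` → match
8. `rqrrqqq` → match
9. `qqppr` → match
Total matched: 9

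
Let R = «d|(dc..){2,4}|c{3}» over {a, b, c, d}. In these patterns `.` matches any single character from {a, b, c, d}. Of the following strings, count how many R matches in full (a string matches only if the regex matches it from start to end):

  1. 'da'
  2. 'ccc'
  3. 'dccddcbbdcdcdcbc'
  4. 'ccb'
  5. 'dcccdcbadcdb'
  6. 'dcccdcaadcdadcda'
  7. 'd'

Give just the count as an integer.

1 → no match
2 → match
3 → match
4 → no match
5 → match
6 → match
7 → match
Total matched: 5

5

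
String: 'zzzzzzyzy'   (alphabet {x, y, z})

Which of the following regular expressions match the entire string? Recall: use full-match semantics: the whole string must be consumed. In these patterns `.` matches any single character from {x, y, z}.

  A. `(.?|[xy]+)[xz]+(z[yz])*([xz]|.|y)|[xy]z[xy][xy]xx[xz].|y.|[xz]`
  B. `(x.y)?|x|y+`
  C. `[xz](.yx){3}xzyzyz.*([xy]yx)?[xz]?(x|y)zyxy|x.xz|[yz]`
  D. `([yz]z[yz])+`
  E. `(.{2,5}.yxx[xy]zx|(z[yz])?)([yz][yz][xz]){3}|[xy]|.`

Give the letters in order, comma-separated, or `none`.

D

A → no match
B → no match
C → no match
D → match
E → no match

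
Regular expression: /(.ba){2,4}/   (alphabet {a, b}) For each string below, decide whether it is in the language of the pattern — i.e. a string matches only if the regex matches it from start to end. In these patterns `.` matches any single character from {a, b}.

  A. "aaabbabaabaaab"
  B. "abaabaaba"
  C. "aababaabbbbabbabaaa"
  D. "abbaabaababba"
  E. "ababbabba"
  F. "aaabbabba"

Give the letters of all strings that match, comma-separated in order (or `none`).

B, E

A → no match — must end with "ba"
B → match
C → no match — must end with "ba"
D → no match
E → match
F → no match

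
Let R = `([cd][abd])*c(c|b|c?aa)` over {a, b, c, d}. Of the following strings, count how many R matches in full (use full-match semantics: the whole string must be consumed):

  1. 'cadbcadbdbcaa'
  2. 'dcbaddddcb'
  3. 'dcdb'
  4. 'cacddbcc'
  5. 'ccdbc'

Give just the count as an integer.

2

1 → match
2 → no match
3 → no match
4 → match
5 → no match
Total matched: 2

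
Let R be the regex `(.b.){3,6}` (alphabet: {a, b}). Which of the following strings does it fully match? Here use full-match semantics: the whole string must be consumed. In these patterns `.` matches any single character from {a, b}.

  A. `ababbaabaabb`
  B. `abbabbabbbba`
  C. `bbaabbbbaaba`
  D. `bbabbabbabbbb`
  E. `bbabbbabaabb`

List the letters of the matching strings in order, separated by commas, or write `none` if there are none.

A → match
B → match
C → match
D → no match
E → match

A, B, C, E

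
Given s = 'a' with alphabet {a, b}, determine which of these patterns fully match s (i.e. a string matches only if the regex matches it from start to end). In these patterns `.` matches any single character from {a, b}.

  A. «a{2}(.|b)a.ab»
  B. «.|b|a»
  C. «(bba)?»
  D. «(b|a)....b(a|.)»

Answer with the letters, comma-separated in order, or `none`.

A → no match — must end with 'ab'
B → match
C → no match
D → no match

B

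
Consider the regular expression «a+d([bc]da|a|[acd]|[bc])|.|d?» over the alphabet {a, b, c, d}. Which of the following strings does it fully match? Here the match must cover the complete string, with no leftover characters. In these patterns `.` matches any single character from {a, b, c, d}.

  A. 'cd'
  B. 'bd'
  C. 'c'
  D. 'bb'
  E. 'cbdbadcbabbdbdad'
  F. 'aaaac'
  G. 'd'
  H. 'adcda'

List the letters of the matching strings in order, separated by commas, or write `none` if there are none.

A → no match
B → no match
C → match
D → no match
E → no match
F → no match
G → match
H → match

C, G, H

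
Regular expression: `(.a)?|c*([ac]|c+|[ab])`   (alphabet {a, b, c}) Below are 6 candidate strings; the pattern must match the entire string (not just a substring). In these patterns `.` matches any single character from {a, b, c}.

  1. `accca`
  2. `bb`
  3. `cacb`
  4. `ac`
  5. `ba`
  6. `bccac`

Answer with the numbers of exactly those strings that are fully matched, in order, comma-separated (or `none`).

5

1 → no match
2 → no match
3 → no match
4 → no match
5 → match
6 → no match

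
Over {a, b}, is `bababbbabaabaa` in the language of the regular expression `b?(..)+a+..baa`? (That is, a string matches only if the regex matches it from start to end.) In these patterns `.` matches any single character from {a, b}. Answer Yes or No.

No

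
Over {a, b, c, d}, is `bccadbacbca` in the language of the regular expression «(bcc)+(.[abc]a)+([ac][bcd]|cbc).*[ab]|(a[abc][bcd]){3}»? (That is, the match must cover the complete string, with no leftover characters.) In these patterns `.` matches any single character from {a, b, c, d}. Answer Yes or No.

No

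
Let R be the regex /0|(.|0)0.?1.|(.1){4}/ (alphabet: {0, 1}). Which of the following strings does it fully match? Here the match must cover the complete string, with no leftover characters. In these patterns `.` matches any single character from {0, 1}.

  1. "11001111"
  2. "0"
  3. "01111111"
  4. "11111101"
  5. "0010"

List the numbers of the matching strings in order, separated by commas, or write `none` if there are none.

2, 3, 4, 5

1. "11001111" → no match
2. "0" → match
3. "01111111" → match
4. "11111101" → match
5. "0010" → match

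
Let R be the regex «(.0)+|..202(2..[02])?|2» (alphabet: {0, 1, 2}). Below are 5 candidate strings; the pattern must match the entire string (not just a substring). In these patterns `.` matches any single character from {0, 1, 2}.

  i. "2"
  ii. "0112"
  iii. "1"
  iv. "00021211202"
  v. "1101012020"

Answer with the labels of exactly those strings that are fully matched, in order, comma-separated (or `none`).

i → match
ii → no match
iii → no match
iv → no match
v → no match

i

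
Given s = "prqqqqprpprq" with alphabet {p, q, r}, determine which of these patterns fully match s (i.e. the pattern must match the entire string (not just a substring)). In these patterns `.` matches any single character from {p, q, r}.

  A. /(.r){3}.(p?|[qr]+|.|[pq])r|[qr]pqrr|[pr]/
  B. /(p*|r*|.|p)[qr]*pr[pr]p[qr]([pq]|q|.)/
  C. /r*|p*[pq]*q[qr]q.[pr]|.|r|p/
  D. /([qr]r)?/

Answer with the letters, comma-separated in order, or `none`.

B

A → no match
B → match
C → no match
D → no match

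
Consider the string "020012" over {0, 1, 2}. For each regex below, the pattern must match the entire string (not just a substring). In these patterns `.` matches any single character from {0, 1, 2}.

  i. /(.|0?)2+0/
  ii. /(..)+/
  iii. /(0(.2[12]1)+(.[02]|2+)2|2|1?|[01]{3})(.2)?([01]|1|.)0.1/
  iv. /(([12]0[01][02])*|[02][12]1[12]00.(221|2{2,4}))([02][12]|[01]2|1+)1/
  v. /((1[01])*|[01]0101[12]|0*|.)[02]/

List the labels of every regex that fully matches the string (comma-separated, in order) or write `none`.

ii

i → no match — must end with "20"
ii → match
iii → no match — must end with "1"
iv → no match — must end with "1"
v → no match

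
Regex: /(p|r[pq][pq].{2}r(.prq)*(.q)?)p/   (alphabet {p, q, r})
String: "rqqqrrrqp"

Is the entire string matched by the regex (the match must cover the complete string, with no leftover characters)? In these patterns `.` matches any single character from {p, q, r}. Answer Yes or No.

Yes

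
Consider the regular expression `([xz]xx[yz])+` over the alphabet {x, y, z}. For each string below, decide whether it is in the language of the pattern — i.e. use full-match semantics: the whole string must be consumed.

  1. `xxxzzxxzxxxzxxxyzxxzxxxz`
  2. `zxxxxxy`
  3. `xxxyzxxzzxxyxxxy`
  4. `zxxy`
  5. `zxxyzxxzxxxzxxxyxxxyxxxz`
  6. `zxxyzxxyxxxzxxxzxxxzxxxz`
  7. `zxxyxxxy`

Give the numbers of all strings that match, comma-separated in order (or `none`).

1, 3, 4, 5, 6, 7

1 → match
2. `zxxxxxy` → no match
3 → match
4. `zxxy` → match
5 → match
6 → match
7. `zxxyxxxy` → match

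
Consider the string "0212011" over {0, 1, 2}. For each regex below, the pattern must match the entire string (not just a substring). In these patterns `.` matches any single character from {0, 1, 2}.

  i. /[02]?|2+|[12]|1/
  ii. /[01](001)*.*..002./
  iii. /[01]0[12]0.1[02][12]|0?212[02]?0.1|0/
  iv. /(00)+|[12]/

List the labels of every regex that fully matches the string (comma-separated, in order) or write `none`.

i → no match
ii → no match
iii → match
iv → no match

iii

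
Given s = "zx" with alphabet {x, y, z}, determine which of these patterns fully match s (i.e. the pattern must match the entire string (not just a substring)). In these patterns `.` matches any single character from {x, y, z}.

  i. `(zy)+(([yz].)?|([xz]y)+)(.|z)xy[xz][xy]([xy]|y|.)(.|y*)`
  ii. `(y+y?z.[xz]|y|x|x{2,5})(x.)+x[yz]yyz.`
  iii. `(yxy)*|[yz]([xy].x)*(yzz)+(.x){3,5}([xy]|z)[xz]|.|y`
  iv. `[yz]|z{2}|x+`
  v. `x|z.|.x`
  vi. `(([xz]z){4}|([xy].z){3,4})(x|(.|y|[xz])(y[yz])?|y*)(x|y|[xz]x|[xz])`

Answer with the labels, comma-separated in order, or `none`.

i → no match — must start with "zy"
ii → no match
iii → no match
iv → no match
v → match
vi → no match

v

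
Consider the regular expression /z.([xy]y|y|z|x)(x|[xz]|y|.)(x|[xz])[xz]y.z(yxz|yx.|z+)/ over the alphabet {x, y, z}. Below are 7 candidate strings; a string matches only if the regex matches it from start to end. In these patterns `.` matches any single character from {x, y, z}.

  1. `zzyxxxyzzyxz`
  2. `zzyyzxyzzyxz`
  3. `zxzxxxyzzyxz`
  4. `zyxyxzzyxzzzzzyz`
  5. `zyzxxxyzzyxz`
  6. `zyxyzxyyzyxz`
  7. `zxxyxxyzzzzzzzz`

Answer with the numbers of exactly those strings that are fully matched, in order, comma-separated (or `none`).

1 → match
2 → match
3 → match
4 → no match
5 → match
6 → match
7 → match

1, 2, 3, 5, 6, 7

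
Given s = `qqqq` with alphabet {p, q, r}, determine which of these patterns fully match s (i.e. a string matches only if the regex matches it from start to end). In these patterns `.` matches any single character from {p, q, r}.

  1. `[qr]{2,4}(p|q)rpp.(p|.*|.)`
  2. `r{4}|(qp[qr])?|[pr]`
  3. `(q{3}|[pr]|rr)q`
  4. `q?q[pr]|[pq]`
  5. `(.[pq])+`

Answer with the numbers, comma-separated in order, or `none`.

1 → no match
2 → no match
3 → match
4 → no match
5 → match

3, 5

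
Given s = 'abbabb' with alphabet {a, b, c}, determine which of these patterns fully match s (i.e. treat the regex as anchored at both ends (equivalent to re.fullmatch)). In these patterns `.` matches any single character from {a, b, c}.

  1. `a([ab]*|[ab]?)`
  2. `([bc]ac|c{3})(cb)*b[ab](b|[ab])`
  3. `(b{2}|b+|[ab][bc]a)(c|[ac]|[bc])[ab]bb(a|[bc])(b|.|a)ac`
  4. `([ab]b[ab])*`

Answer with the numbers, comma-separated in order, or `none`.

1 → match
2 → no match
3 → no match — must end with 'ac'
4 → match

1, 4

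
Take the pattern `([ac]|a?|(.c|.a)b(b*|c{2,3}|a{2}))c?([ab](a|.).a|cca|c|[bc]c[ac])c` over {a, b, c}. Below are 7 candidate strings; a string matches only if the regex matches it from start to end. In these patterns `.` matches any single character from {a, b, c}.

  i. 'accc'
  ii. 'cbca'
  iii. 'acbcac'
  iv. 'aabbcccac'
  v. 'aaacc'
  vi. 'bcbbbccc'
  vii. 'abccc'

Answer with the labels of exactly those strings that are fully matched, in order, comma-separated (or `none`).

i, iii, iv, vi, vii

i → match
ii → no match — must end with 'c'
iii → match
iv → match
v → no match
vi → match
vii → match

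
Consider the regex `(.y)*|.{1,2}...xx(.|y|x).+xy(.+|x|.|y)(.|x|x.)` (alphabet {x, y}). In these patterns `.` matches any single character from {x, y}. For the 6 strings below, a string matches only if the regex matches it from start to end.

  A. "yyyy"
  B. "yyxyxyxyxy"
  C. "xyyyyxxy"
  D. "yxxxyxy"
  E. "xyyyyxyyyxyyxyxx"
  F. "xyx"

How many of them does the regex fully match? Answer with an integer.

A → match
B → match
C → no match
D → no match
E → no match
F → no match
Total matched: 2

2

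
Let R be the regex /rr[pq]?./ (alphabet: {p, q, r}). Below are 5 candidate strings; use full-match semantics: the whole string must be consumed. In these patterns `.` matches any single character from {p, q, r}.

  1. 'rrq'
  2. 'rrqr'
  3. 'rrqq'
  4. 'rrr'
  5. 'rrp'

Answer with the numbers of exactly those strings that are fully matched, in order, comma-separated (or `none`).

1 → match
2 → match
3 → match
4 → match
5 → match

1, 2, 3, 4, 5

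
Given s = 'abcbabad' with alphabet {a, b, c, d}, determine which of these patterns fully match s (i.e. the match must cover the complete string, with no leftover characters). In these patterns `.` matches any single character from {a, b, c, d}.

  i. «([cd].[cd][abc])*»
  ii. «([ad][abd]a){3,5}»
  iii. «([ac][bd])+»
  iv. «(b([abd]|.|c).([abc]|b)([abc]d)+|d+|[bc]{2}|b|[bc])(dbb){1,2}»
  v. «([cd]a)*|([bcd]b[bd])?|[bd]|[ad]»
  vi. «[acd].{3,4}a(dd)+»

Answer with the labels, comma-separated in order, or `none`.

i → no match
ii → no match — must end with 'a'
iii → match
iv → no match — must end with 'dbb'
v → no match
vi → no match — must end with 'dd'

iii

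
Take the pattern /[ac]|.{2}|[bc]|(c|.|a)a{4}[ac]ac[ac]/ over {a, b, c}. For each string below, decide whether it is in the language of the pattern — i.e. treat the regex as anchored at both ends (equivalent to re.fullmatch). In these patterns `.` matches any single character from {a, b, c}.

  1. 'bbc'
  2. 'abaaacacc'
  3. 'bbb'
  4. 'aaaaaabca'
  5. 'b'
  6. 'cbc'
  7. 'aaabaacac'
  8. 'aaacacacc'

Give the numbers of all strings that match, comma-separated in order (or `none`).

5

1 → no match
2 → no match
3 → no match
4 → no match
5 → match
6 → no match
7 → no match
8 → no match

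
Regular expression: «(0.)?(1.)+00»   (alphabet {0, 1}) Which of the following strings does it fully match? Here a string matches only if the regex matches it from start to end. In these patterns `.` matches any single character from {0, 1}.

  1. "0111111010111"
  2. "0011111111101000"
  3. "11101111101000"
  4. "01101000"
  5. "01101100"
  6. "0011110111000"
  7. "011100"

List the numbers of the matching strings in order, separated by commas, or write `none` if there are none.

2, 3, 4, 5, 7

1 → no match — must end with "00"
2 → match
3 → match
4 → match
5 → match
6 → no match
7 → match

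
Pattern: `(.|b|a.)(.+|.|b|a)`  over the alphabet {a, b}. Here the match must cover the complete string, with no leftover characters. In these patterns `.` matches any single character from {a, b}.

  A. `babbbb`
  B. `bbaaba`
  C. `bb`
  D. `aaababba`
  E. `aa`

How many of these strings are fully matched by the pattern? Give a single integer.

5

A → match
B → match
C → match
D → match
E → match
Total matched: 5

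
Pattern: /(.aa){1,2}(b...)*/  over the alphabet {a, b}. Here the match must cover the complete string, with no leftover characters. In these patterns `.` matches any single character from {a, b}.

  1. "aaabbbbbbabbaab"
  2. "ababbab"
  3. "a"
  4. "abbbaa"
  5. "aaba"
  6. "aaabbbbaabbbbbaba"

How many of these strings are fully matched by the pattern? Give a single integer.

1

1 → match
2 → no match
3 → no match
4 → no match
5 → no match
6 → no match
Total matched: 1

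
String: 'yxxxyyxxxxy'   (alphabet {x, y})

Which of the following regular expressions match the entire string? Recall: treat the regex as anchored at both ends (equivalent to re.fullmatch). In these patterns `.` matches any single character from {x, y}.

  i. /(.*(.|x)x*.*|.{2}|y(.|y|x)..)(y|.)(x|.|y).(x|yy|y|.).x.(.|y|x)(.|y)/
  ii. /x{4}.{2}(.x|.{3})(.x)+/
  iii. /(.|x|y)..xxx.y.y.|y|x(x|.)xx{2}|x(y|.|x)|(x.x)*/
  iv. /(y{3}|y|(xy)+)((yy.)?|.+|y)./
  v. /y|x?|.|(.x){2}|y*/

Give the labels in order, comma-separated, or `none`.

i → match
ii → no match — must start with 'x'
iii → no match
iv → match
v → no match

i, iv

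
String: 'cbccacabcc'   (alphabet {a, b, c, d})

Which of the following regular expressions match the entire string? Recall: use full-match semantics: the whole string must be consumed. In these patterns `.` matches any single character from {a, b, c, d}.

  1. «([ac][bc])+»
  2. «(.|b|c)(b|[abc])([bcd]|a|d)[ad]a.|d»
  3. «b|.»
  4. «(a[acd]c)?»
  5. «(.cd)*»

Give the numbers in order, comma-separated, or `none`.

1

1 → match
2 → no match
3 → no match
4 → no match
5 → no match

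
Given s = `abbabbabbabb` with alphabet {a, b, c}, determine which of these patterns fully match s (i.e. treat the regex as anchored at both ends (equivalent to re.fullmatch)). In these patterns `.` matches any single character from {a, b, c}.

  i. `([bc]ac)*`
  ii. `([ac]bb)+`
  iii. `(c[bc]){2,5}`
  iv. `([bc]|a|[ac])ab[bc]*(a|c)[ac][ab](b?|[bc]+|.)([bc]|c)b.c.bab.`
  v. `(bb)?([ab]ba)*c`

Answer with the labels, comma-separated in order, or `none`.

i → no match
ii → match
iii → no match — must start with `c`
iv → no match
v → no match — must end with `c`

ii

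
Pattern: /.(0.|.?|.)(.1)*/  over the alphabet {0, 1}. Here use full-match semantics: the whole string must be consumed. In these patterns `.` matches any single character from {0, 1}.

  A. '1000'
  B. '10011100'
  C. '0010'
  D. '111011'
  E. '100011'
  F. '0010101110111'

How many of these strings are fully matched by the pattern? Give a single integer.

A → no match
B → no match
C → no match
D → no match
E → no match
F → match
Total matched: 1

1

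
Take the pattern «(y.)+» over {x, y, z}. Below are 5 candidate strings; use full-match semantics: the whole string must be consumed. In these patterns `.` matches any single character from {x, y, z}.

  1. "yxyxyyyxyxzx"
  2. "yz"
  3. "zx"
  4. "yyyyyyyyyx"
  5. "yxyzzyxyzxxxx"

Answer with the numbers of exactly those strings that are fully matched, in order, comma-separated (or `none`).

2, 4

1 → no match
2 → match
3 → no match — must start with "y"
4 → match
5 → no match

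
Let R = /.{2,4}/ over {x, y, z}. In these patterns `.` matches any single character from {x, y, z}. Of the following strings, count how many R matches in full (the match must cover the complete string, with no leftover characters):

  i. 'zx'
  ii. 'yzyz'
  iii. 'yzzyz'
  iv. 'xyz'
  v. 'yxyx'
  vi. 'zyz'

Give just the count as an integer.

i → match
ii → match
iii → no match
iv → match
v → match
vi → match
Total matched: 5

5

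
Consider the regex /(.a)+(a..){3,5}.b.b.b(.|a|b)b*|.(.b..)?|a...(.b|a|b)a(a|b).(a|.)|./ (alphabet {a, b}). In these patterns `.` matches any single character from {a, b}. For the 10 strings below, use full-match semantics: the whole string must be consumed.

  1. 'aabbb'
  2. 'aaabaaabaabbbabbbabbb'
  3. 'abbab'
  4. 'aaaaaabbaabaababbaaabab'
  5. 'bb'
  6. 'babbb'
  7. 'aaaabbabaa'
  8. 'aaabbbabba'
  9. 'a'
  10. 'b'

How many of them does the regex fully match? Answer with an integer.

8

1 → match
2 → match
3 → match
4 → no match
5 → no match
6 → match
7 → match
8 → match
9 → match
10 → match
Total matched: 8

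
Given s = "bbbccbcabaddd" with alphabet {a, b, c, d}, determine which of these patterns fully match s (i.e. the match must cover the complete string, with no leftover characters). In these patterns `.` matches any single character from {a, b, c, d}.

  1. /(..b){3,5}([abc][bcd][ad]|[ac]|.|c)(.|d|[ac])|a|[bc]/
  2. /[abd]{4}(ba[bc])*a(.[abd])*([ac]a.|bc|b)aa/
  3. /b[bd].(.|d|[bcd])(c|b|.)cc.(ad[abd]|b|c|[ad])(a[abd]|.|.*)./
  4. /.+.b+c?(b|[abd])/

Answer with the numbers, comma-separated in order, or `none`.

1 → match
2 → no match — must end with "aa"
3 → no match
4 → no match

1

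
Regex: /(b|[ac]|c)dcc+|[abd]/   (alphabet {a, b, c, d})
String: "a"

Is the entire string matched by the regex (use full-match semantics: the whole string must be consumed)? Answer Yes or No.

Yes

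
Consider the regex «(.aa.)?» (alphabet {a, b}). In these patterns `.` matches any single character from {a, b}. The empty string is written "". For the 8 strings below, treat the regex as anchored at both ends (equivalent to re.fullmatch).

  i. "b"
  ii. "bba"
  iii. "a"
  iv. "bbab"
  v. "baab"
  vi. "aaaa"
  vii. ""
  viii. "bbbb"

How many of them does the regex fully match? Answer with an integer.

3

i → no match
ii → no match
iii → no match
iv → no match
v → match
vi → match
vii → match
viii → no match
Total matched: 3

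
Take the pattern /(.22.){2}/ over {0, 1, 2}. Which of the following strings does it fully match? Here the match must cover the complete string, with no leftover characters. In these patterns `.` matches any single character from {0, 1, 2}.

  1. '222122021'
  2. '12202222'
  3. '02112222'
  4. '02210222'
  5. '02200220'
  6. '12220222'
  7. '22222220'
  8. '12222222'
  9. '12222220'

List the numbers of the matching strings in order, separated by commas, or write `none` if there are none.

2, 4, 5, 6, 7, 8, 9

1 → no match
2 → match
3 → no match
4 → match
5 → match
6 → match
7 → match
8 → match
9 → match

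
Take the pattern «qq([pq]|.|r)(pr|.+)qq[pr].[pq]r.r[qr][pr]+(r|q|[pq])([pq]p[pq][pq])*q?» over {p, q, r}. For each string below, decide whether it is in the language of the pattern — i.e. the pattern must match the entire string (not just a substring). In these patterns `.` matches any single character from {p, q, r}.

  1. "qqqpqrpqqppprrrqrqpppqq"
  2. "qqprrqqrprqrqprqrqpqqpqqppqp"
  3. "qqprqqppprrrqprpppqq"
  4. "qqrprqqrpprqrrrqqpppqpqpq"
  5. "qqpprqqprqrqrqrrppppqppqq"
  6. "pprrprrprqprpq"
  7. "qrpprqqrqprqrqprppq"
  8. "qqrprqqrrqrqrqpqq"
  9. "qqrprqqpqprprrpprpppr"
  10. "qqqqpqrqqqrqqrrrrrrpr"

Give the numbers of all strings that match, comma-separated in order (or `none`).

1 → match
2 → no match
3 → match
4 → match
5 → match
6 → no match — must start with "qq"
7 → no match — must start with "qq"
8 → match
9 → match
10 → match

1, 3, 4, 5, 8, 9, 10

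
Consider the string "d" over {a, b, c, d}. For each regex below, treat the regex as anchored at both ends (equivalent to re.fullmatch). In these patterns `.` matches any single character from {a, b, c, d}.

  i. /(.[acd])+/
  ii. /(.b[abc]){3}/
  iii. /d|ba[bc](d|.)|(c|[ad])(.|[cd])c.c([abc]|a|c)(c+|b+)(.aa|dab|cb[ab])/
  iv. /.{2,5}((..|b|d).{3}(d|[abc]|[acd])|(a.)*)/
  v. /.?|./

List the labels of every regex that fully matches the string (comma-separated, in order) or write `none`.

i → no match
ii → no match
iii → match
iv → no match
v → match

iii, v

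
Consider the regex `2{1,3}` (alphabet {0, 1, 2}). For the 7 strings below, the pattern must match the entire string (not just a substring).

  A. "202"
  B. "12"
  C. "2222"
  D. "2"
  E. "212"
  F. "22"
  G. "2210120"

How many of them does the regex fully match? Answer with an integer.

A → no match
B → no match — must start with "2"
C → no match
D → match
E → no match
F → match
G → no match — must end with "2"
Total matched: 2

2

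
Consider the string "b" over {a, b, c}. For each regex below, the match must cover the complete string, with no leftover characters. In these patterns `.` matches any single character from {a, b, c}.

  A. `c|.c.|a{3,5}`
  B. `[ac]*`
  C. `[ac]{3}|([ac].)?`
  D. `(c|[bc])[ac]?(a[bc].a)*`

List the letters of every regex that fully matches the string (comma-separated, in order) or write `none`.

A → no match
B → no match
C → no match
D → match

D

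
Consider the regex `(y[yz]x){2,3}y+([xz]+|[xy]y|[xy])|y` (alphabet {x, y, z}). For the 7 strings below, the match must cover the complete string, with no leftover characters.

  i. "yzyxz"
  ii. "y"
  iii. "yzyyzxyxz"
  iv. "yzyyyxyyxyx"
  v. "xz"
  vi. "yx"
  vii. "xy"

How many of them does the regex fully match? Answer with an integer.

1

i → no match
ii → match
iii → no match
iv → no match
v → no match — must start with "y"
vi → no match
vii → no match — must start with "y"
Total matched: 1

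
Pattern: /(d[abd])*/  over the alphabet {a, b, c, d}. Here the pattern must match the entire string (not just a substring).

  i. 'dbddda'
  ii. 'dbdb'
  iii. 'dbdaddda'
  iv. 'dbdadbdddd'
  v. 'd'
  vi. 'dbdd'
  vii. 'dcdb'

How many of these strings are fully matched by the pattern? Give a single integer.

i → match
ii → match
iii → match
iv → match
v → no match
vi → match
vii → no match
Total matched: 5

5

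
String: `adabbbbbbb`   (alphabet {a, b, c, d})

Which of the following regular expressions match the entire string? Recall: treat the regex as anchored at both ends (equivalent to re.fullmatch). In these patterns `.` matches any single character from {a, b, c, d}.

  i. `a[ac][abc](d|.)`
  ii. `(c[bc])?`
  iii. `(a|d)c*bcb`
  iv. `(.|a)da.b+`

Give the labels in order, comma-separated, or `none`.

i → no match
ii → no match
iii → no match — must end with `bcb`
iv → match

iv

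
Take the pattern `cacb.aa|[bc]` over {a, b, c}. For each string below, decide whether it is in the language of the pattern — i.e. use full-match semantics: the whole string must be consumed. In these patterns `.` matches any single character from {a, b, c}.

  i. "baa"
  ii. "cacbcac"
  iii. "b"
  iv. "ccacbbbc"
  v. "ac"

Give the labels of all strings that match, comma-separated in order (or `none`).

iii

i → no match
ii → no match
iii → match
iv → no match
v → no match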